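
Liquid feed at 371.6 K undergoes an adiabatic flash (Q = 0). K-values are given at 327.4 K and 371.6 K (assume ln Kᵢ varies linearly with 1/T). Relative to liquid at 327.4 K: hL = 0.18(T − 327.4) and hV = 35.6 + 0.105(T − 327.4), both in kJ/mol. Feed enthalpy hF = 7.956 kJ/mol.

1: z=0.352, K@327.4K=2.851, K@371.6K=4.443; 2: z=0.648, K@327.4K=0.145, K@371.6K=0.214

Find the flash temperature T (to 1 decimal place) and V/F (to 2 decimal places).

Adiabatic flash: solve Rachford–Rice at each trial T, then check hF = ψ·hV(T) + (1−ψ)·hL(T).
  T = 327.4 K: K = (2.851, 0.145), RR gives ψ = 0.062, H_out = 2.193 kJ/mol
  T = 371.6 K: K = (4.443, 0.214), RR gives ψ = 0.260, H_out = 16.338 kJ/mol
  T = 349.5 K: K = (3.609, 0.178), RR gives ψ = 0.180, H_out = 10.090 kJ/mol
  T = 338.4 K: K = (3.219, 0.161), RR gives ψ = 0.128, H_out = 6.417 kJ/mol
  T = 343.9 K: K = (3.410, 0.170), RR gives ψ = 0.155, H_out = 8.296 kJ/mol
  T = 341.1 K: K = (3.312, 0.165), RR gives ψ = 0.141, H_out = 7.356 kJ/mol
  T = 342.5 K: K = (3.361, 0.168), RR gives ψ = 0.148, H_out = 7.830 kJ/mol
Linear interpolation between T = 342.5 (H_out = 7.830) and T = 343.9 (H_out = 8.296) on hF = 7.956 gives T ≈ 342.9 K, at which ψ = 0.15.

T = 342.9 K, V/F = 0.15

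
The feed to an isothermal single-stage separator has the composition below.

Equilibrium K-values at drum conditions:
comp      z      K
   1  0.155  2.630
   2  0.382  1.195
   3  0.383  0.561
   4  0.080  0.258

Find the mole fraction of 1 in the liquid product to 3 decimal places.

x_1 = 0.114

Iterate (Newton) starting at ψ = 0.45:
  ψ = 0.450: g = -0.0844, g' = -0.363 → ψ = 0.218
  ψ = 0.218: g = 0.0013, g' = -0.391 → ψ = 0.221
Converged at ψ = 0.221.
Compositions from xᵢ = zᵢ/(1+ψ(Kᵢ−1)), yᵢ = Kᵢxᵢ:
  1: x = 0.114, y = 0.300
  2: x = 0.366, y = 0.438
  3: x = 0.424, y = 0.238
  4: x = 0.096, y = 0.025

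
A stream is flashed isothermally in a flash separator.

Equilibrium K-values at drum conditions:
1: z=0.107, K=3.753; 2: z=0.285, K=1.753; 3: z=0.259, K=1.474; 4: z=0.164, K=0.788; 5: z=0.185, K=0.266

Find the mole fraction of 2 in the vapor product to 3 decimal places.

Newton iteration, ψ⁰ = 0.5:
  ψ = 0.500: g = 0.1257, g' = -0.525 → ψ = 0.739
  ψ = 0.739: g = -0.0124, g' = -0.674 → ψ = 0.721
Converged at ψ = 0.721.
Compositions from xᵢ = zᵢ/(1+ψ(Kᵢ−1)), yᵢ = Kᵢxᵢ:
  1: x = 0.036, y = 0.135
  2: x = 0.185, y = 0.324
  3: x = 0.193, y = 0.285
  4: x = 0.194, y = 0.153
  5: x = 0.393, y = 0.104

y_2 = 0.324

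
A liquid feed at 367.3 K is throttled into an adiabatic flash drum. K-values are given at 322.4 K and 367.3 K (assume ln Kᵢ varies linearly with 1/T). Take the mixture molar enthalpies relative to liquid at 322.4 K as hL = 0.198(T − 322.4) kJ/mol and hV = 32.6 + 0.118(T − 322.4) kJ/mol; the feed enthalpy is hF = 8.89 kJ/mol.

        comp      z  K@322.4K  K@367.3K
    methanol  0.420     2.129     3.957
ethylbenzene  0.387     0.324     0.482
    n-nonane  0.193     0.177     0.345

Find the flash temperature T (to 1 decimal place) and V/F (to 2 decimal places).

Adiabatic flash: solve Rachford–Rice at each trial T, then check hF = ψ·hV(T) + (1−ψ)·hL(T).
  T = 322.4 K: K = (2.129, 0.324, 0.177), RR gives ψ = 0.065, H_out = 2.132 kJ/mol
  T = 367.3 K: K = (3.957, 0.482, 0.345), RR gives ψ = 0.545, H_out = 24.688 kJ/mol
  T = 344.9 K: K = (2.964, 0.400, 0.253), RR gives ψ = 0.350, H_out = 15.231 kJ/mol
  T = 333.6 K: K = (2.524, 0.361, 0.213), RR gives ψ = 0.229, H_out = 9.465 kJ/mol
  T = 328.0 K: K = (2.322, 0.342, 0.194), RR gives ψ = 0.155, H_out = 6.079 kJ/mol
  T = 330.8 K: K = (2.422, 0.352, 0.203), RR gives ψ = 0.193, H_out = 7.830 kJ/mol
  T = 332.2 K: K = (2.473, 0.357, 0.208), RR gives ψ = 0.211, H_out = 8.660 kJ/mol
Linear interpolation between T = 332.2 (H_out = 8.660) and T = 333.6 (H_out = 9.465) on hF = 8.89 gives T ≈ 332.6 K, at which ψ = 0.22.

T = 332.6 K, V/F = 0.22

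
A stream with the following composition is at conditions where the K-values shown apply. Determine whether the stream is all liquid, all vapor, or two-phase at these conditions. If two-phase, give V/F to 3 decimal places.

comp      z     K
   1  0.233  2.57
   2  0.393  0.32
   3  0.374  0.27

ΣzᵢKᵢ = 0.826; Σzᵢ/Kᵢ = 2.704.
Since ΣzᵢKᵢ < 1 the mixture is below its bubble point — single liquid phase.

all liquid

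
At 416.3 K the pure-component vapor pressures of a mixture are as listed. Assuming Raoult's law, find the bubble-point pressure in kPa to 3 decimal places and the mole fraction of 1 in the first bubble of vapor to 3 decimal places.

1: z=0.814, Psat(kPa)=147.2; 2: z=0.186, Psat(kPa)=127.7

At the bubble point ψ → 0, so ΣzᵢKᵢ = 1 with Kᵢ = Pᵢˢᵃᵗ/P ⇒ P = ΣzᵢPᵢˢᵃᵗ.
P = 0.814·147.2 + 0.186·127.7 = 143.573 kPa
yᵢ = zᵢPᵢˢᵃᵗ/P ⇒ y_1 = 0.814·147.2/143.573 = 0.835

Pbub = 143.573 kPa, y_1 = 0.835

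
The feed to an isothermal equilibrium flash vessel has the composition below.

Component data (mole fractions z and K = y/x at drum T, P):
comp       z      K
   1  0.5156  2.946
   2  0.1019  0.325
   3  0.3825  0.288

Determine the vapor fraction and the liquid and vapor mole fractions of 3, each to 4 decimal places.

Iterate (Newton) starting at ψ = 0.5:
  ψ = 0.5000: g = -0.01817, g' = -1.0749 → ψ = 0.4831
Converged at ψ = 0.4831.
Compositions from xᵢ = zᵢ/(1+ψ(Kᵢ−1)), yᵢ = Kᵢxᵢ:
  1: x = 0.2658, y = 0.7829
  2: x = 0.1512, y = 0.0491
  3: x = 0.5830, y = 0.1679

ψ = 0.4831, x_3 = 0.5830, y_3 = 0.1679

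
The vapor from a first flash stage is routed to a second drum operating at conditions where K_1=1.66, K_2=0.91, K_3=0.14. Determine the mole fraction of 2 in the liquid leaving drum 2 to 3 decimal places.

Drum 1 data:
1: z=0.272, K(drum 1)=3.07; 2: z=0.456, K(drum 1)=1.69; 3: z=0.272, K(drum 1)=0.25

Drum 1:
Rachford–Rice: g(ψ₁) = Σ zᵢ(Kᵢ−1)/(1+ψ₁(Kᵢ−1)) = 0.
Feasibility: ΣzᵢKᵢ = 1.674, Σzᵢ/Kᵢ = 1.446 — both > 1, two phases present.
Iterate (Newton) starting at ψ₁ = 0.5:
  ψ₁ = 0.500: g = 0.1842, g' = -0.793 → ψ₁ = 0.732
  ψ₁ = 0.732: g = -0.0197, g' = -1.033 → ψ₁ = 0.713
Converged at ψ₁ = 0.713.
Drum-1 compositions:
  1: x = 0.110, y = 0.337
  2: x = 0.306, y = 0.517
  3: x = 0.584, y = 0.146
Drum-2 feed = drum-1 vapor: z₂ = (0.3373, 0.5166, 0.1461).
Drum 2:
Rachford–Rice: g(ψ₂) = Σ zᵢ(Kᵢ−1)/(1+ψ₂(Kᵢ−1)) = 0.
g(0) = ΣzᵢKᵢ − 1 = 0.050 and g(1) = 1 − Σzᵢ/Kᵢ = -0.815, so a root lies in (0, 1).
Newton iteration, ψ₂⁰ = 0.63:
  ψ₂ = 0.630: g = -0.1663, g' = -0.593 → ψ₂ = 0.349
  ψ₂ = 0.349: g = -0.0467, g' = -0.322 → ψ₂ = 0.204
  ψ₂ = 0.204: g = -0.0037, g' = -0.278 → ψ₂ = 0.191
Converged at ψ₂ = 0.191.
  1: x = 0.300, y = 0.497
  2: x = 0.526, y = 0.478
  3: x = 0.175, y = 0.024

x_2 (drum 2) = 0.526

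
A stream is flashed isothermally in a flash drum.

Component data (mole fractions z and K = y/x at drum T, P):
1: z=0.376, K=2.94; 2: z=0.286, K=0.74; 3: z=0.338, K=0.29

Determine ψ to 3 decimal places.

ψ = 0.391

Material balance + equilibrium reduce to Σ zᵢ(Kᵢ−1)/(1+ψ(Kᵢ−1)) = 0.
Feasibility: ΣzᵢKᵢ = 1.415, Σzᵢ/Kᵢ = 1.680 — both > 1, two phases present.
Newton iteration, ψ⁰ = 0.5:
  ψ = 0.500: g = -0.0873, g' = -0.800 → ψ = 0.391
Converged at ψ = 0.391.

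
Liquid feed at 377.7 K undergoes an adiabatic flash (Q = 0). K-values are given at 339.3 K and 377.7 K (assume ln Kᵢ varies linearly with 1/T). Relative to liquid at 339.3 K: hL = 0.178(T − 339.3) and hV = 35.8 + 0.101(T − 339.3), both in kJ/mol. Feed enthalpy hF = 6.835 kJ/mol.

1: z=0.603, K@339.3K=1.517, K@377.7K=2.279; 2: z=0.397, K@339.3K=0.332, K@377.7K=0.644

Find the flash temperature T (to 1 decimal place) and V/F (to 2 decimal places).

T = 340.7 K, V/F = 0.18

Adiabatic flash: solve Rachford–Rice at each trial T, then check hF = ψ·hV(T) + (1−ψ)·hL(T).
  T = 339.3 K: K = (1.517, 0.332), RR gives ψ = 0.135, H_out = 4.826 kJ/mol
  T = 377.7 K: K = (2.279, 0.644), RR gives ψ = 1.000, H_out = 39.678 kJ/mol
  T = 358.5 K: K = (1.880, 0.471), RR gives ψ = 0.688, H_out = 27.028 kJ/mol
  T = 348.9 K: K = (1.694, 0.397), RR gives ψ = 0.428, H_out = 16.715 kJ/mol
  T = 344.1 K: K = (1.604, 0.364), RR gives ψ = 0.290, H_out = 11.142 kJ/mol
  T = 341.7 K: K = (1.560, 0.348), RR gives ψ = 0.216, H_out = 8.106 kJ/mol
  T = 340.5 K: K = (1.539, 0.340), RR gives ψ = 0.176, H_out = 6.501 kJ/mol
Linear interpolation between T = 340.5 (H_out = 6.501) and T = 341.7 (H_out = 8.106) on hF = 6.835 gives T ≈ 340.7 K, at which ψ = 0.18.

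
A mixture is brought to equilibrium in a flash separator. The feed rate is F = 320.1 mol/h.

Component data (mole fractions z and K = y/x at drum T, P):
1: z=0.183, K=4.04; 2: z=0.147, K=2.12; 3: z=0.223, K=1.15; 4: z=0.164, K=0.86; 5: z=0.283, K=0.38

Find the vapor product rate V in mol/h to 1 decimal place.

V = 204.4 mol/h

Rachford–Rice: g(β) = Σ zᵢ(Kᵢ−1)/(1+β(Kᵢ−1)) = 0.
Check two-phase: ΣzᵢKᵢ = 1.556 > 1 and Σzᵢ/Kᵢ = 1.244 > 1, so g(0) = 0.556 > 0 and g(1) = -0.244 < 0.
Newton–Raphson from β = 0.5:
  β = 0.500: g = 0.0784, g' = -0.579 → β = 0.636
  β = 0.636: g = 0.0017, g' = -0.564 → β = 0.639
Converged at β = 0.639.
Then V = β·F = 0.6386·320.1 = 204.4 mol/h and L = F − V = 115.7 mol/h.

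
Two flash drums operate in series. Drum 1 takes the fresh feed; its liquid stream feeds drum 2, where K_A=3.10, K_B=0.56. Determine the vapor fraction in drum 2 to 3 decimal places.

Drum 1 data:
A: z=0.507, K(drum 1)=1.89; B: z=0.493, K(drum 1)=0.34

V/F (drum 2) = 0.694

Drum 1:
Binary case is linear: z₁(K₁−1)(1+ψ₁(K₂−1)) + z₂(K₂−1)(1+ψ₁(K₁−1)) = 0
⇒ ψ₁ = [z₁(K₁−1)+z₂(K₂−1)] / [−(K₁−1)(K₂−1)] = 0.1259/0.5874 = 0.214
Drum-1 compositions:
  A: x = 0.426, y = 0.805
  B: x = 0.574, y = 0.195
Drum-2 feed = drum-1 liquid: z₂ = (0.4258, 0.5742).
Drum 2:
Let ψ₂ = V/F and solve Σ zᵢ(Kᵢ−1)/(1+ψ₂(Kᵢ−1)) = 0.
g(0) = ΣzᵢKᵢ − 1 = 0.642 and g(1) = 1 − Σzᵢ/Kᵢ = -0.163, so a root lies in (0, 1).
Binary case is linear: z₁(K₁−1)(1+ψ₂(K₂−1)) + z₂(K₂−1)(1+ψ₂(K₁−1)) = 0
⇒ ψ₂ = [z₁(K₁−1)+z₂(K₂−1)] / [−(K₁−1)(K₂−1)] = 0.6415/0.9240 = 0.694
  A: x = 0.173, y = 0.537
  B: x = 0.827, y = 0.463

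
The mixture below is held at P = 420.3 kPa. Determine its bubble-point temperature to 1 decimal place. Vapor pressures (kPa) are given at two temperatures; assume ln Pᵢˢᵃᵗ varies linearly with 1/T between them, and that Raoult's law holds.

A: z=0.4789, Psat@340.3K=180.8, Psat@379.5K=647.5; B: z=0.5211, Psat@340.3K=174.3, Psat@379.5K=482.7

T = 368.9 K

Bubble-point temperature: ΣzᵢPᵢˢᵃᵗ(T) = P. Interpolate ln Pᵢˢᵃᵗ = aᵢ + bᵢ/T.
  T = 340.3 K: ΣzᵢPᵢˢᵃᵗ = 177.41 kPa
  T = 379.5 K: ΣzᵢPᵢˢᵃᵗ = 561.62 kPa
  T = 359.9 K: ΣzᵢPᵢˢᵃᵗ = 325.05 kPa
  T = 369.7 K: ΣzᵢPᵢˢᵃᵗ = 430.18 kPa
  T = 364.8 K: ΣzᵢPᵢˢᵃᵗ = 374.60 kPa
  T = 367.2 K: ΣzᵢPᵢˢᵃᵗ = 401.03 kPa
Interpolating between 367.2 K and 369.7 K gives T ≈ 368.9 K.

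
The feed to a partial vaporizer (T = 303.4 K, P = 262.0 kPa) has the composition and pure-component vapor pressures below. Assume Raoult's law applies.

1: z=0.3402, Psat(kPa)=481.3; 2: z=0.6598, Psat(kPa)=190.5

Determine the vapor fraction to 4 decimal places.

Raoult's law: Kᵢ = Pᵢˢᵃᵗ/P = Pᵢˢᵃᵗ/262.0.
  K_1 = 481.3/262.0 = 1.837023, K_2 = 190.5/262.0 = 0.727099
Iterate (Newton) starting at ψ = 0.5:
  ψ = 0.5000: g = -0.00777, g' = -0.1843 → ψ = 0.4579
  ψ = 0.4579: g = 0.00009, g' = -0.1887 → ψ = 0.4583
Converged at ψ = 0.4583.

ψ = 0.4583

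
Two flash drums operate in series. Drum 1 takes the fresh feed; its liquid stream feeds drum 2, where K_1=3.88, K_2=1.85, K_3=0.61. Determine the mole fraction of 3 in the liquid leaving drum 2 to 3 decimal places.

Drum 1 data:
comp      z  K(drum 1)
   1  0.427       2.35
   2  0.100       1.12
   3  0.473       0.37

x_3 (drum 2) = 0.843

Drum 1:
Material balance + equilibrium reduce to Σ zᵢ(Kᵢ−1)/(1+ψ₁(Kᵢ−1)) = 0.
g(0) = ΣzᵢKᵢ − 1 = 0.290 and g(1) = 1 − Σzᵢ/Kᵢ = -0.549, so a root lies in (0, 1).
Newton–Raphson from ψ₁ = 0.5:
  ψ₁ = 0.500: g = -0.0796, g' = -0.679 → ψ₁ = 0.383
  ψ₁ = 0.383: g = -0.0012, g' = -0.666 → ψ₁ = 0.381
Converged at ψ₁ = 0.381.
Drum-1 compositions:
  1: x = 0.282, y = 0.663
  2: x = 0.096, y = 0.107
  3: x = 0.622, y = 0.230
Drum-2 feed = drum-1 liquid: z₂ = (0.2820, 0.0956, 0.6224).
Drum 2:
Let ψ₂ = V/F and solve Σ zᵢ(Kᵢ−1)/(1+ψ₂(Kᵢ−1)) = 0.
Feasibility: ΣzᵢKᵢ = 1.651, Σzᵢ/Kᵢ = 1.145 — both > 1, two phases present.
Newton iteration, ψ₂⁰ = 0.31:
  ψ₂ = 0.310: g = 0.2172, g' = -0.819 → ψ₂ = 0.575
  ψ₂ = 0.575: g = 0.0472, g' = -0.520 → ψ₂ = 0.666
  ψ₂ = 0.666: g = 0.0022, g' = -0.475 → ψ₂ = 0.671
Converged at ψ₂ = 0.671.
  1: x = 0.096, y = 0.373
  2: x = 0.061, y = 0.113
  3: x = 0.843, y = 0.514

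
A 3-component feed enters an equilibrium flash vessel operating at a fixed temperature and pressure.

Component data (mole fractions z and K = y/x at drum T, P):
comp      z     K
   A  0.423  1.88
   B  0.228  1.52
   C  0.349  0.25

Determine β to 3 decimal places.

β = 0.399

Rachford–Rice: g(β) = Σ zᵢ(Kᵢ−1)/(1+β(Kᵢ−1)) = 0.
g(0) = ΣzᵢKᵢ − 1 = 0.229 and g(1) = 1 − Σzᵢ/Kᵢ = -0.771, so a root lies in (0, 1).
Iterate (Newton) starting at β = 0.46:
  β = 0.460: g = -0.0390, g' = -0.664 → β = 0.401
  β = 0.401: g = -0.0013, g' = -0.623 → β = 0.399
Converged at β = 0.399.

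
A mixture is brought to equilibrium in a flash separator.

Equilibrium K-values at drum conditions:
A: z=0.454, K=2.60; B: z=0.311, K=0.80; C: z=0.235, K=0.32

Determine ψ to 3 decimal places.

ψ = 0.647

Material balance + equilibrium reduce to Σ zᵢ(Kᵢ−1)/(1+ψ(Kᵢ−1)) = 0.
g(0) = ΣzᵢKᵢ − 1 = 0.504 and g(1) = 1 − Σzᵢ/Kᵢ = -0.298, so a root lies in (0, 1).
Newton iteration, ψ⁰ = 0.39:
  ψ = 0.390: g = 0.1624, g' = -0.657 → ψ = 0.637
  ψ = 0.637: g = 0.0064, g' = -0.640 → ψ = 0.647
Converged at ψ = 0.647.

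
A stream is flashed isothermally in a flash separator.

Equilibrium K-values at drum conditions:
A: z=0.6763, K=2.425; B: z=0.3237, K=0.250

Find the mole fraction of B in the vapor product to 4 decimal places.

y_B = 0.1638

Rachford–Rice: g(V/F) = Σ zᵢ(Kᵢ−1)/(1+V/F(Kᵢ−1)) = 0.
Check two-phase: ΣzᵢKᵢ = 1.7210 > 1 and Σzᵢ/Kᵢ = 1.5737 > 1, so g(0) = 0.7210 > 0 and g(1) = -0.5737 < 0.
Binary case is linear: z₁(K₁−1)(1+V/F(K₂−1)) + z₂(K₂−1)(1+V/F(K₁−1)) = 0
⇒ V/F = [z₁(K₁−1)+z₂(K₂−1)] / [−(K₁−1)(K₂−1)] = 0.72095/1.06875 = 0.6746
Compositions from xᵢ = zᵢ/(1+V/F(Kᵢ−1)), yᵢ = Kᵢxᵢ:
  A: x = 0.3448, y = 0.8362
  B: x = 0.6552, y = 0.1638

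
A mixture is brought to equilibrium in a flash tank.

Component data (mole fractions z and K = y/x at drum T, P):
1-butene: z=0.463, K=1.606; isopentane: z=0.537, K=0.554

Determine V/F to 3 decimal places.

V/F = 0.152

Material balance + equilibrium reduce to Σ zᵢ(Kᵢ−1)/(1+V/F(Kᵢ−1)) = 0.
Feasibility: ΣzᵢKᵢ = 1.041, Σzᵢ/Kᵢ = 1.258 — both > 1, two phases present.
Binary case is linear: z₁(K₁−1)(1+V/F(K₂−1)) + z₂(K₂−1)(1+V/F(K₁−1)) = 0
⇒ V/F = [z₁(K₁−1)+z₂(K₂−1)] / [−(K₁−1)(K₂−1)] = 0.0411/0.2703 = 0.152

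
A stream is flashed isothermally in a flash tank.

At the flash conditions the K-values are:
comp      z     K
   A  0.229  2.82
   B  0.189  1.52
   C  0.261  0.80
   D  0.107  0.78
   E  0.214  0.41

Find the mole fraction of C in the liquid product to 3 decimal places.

Material balance + equilibrium reduce to Σ zᵢ(Kᵢ−1)/(1+β(Kᵢ−1)) = 0.
Feasibility: ΣzᵢKᵢ = 1.313, Σzᵢ/Kᵢ = 1.191 — both > 1, two phases present.
Newton iteration, β⁰ = 0.5:
  β = 0.500: g = 0.0327, g' = -0.409 → β = 0.580
  β = 0.580: g = 0.0004, g' = -0.402 → β = 0.581
Converged at β = 0.581.
Compositions from xᵢ = zᵢ/(1+β(Kᵢ−1)), yᵢ = Kᵢxᵢ:
  A: x = 0.111, y = 0.314
  B: x = 0.145, y = 0.221
  C: x = 0.295, y = 0.236
  D: x = 0.123, y = 0.096
  E: x = 0.326, y = 0.133

x_C = 0.295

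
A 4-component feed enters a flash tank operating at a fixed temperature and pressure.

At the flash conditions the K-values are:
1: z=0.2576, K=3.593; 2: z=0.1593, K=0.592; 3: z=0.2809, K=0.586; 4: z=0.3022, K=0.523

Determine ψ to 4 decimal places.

ψ = 0.3009

Rachford–Rice: g(ψ) = Σ zᵢ(Kᵢ−1)/(1+ψ(Kᵢ−1)) = 0.
g(0) = ΣzᵢKᵢ − 1 = 0.3425 and g(1) = 1 − Σzᵢ/Kᵢ = -0.3980, so a root lies in (0, 1).
Newton–Raphson from ψ = 0.51:
  ψ = 0.5100: g = -0.13237, g' = -0.5608 → ψ = 0.2740
  ψ = 0.2740: g = 0.02035, g' = -0.7779 → ψ = 0.3001
  ψ = 0.3001: g = 0.00053, g' = -0.7386 → ψ = 0.3009
Converged at ψ = 0.3009.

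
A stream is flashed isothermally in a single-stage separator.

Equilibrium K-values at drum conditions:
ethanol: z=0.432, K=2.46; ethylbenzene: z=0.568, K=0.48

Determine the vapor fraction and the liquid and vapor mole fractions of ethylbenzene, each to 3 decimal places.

Material balance + equilibrium reduce to Σ zᵢ(Kᵢ−1)/(1+ψ(Kᵢ−1)) = 0.
Feasibility: ΣzᵢKᵢ = 1.335, Σzᵢ/Kᵢ = 1.359 — both > 1, two phases present.
Binary case is linear: z₁(K₁−1)(1+ψ(K₂−1)) + z₂(K₂−1)(1+ψ(K₁−1)) = 0
⇒ ψ = [z₁(K₁−1)+z₂(K₂−1)] / [−(K₁−1)(K₂−1)] = 0.3354/0.7592 = 0.442
Compositions from xᵢ = zᵢ/(1+ψ(Kᵢ−1)), yᵢ = Kᵢxᵢ:
  ethanol: x = 0.263, y = 0.646
  ethylbenzene: x = 0.737, y = 0.354

ψ = 0.442, x_ethylbenzene = 0.737, y_ethylbenzene = 0.354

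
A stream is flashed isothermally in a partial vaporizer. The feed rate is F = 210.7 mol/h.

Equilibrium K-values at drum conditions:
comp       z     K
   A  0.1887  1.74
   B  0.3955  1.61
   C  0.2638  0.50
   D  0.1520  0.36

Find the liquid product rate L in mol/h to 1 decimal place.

L = 123.0 mol/h

Rachford–Rice: g(V/F) = Σ zᵢ(Kᵢ−1)/(1+V/F(Kᵢ−1)) = 0.
Feasibility: ΣzᵢKᵢ = 1.1517, Σzᵢ/Kᵢ = 1.3039 — both > 1, two phases present.
Newton–Raphson from V/F = 0.53:
  V/F = 0.5300: g = -0.04406, g' = -0.4020 → V/F = 0.4204
  V/F = 0.4204: g = -0.00158, g' = -0.3756 → V/F = 0.4162
Converged at V/F = 0.4162.
Then V = V/F·F = 0.4162·210.7 = 87.7 mol/h and L = F − V = 123.0 mol/h.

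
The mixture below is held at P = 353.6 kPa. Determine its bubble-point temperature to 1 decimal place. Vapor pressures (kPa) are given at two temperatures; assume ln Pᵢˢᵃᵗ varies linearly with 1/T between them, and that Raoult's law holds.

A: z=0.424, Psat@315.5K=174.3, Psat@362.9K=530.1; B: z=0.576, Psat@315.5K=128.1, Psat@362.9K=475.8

T = 348.2 K

Bubble-point temperature: ΣzᵢPᵢˢᵃᵗ(T) = P. Interpolate ln Pᵢˢᵃᵗ = aᵢ + bᵢ/T.
  T = 315.5 K: ΣzᵢPᵢˢᵃᵗ = 147.69 kPa
  T = 362.9 K: ΣzᵢPᵢˢᵃᵗ = 498.82 kPa
  T = 339.2 K: ΣzᵢPᵢˢᵃᵗ = 282.86 kPa
  T = 351.0 K: ΣzᵢPᵢˢᵃᵗ = 378.69 kPa
  T = 345.1 K: ΣzᵢPᵢˢᵃᵗ = 328.08 kPa
  T = 348.1 K: ΣzᵢPᵢˢᵃᵗ = 353.12 kPa
Interpolating between 348.1 K and 351.0 K gives T ≈ 348.2 K.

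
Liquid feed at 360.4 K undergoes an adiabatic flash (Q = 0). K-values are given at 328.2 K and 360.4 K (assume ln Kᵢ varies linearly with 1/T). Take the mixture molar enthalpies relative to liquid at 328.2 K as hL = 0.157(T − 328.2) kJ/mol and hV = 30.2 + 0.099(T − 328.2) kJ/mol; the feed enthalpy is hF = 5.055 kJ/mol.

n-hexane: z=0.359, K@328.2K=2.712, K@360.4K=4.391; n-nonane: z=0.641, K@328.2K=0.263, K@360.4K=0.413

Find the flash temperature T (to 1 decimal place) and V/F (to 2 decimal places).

Adiabatic flash: solve Rachford–Rice at each trial T, then check hF = ψ·hV(T) + (1−ψ)·hL(T).
  T = 328.2 K: K = (2.712, 0.263), RR gives ψ = 0.113, H_out = 3.403 kJ/mol
  T = 360.4 K: K = (4.391, 0.413), RR gives ψ = 0.423, H_out = 17.027 kJ/mol
  T = 344.3 K: K = (3.490, 0.333), RR gives ψ = 0.281, H_out = 10.747 kJ/mol
  T = 336.2 K: K = (3.083, 0.297), RR gives ψ = 0.203, H_out = 7.283 kJ/mol
  T = 332.2 K: K = (2.894, 0.279), RR gives ψ = 0.160, H_out = 5.417 kJ/mol
  T = 330.2 K: K = (2.802, 0.271), RR gives ψ = 0.137, H_out = 4.431 kJ/mol
Linear interpolation between T = 330.2 (H_out = 4.431) and T = 332.2 (H_out = 5.417) on hF = 5.055 gives T ≈ 331.5 K, at which ψ = 0.15.

T = 331.5 K, V/F = 0.15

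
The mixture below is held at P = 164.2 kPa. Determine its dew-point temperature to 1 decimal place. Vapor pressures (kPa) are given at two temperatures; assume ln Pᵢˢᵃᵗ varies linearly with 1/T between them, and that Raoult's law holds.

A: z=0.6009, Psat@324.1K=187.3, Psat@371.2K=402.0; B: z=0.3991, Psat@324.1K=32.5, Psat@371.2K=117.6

T = 361.0 K

Dew-point temperature: Σzᵢ·P/Pᵢˢᵃᵗ(T) = 1. Interpolate ln Pᵢˢᵃᵗ = aᵢ + bᵢ/T.
  T = 324.1 K: ΣzᵢP/Pᵢˢᵃᵗ = 2.5432
  T = 371.2 K: ΣzᵢP/Pᵢˢᵃᵗ = 0.8027
  T = 347.6 K: ΣzᵢP/Pᵢˢᵃᵗ = 1.3669
  T = 359.4 K: ΣzᵢP/Pᵢˢᵃᵗ = 1.0368
  T = 365.3 K: ΣzᵢP/Pᵢˢᵃᵗ = 0.9101
  T = 362.4 K: ΣzᵢP/Pᵢˢᵃᵗ = 0.9697
  T = 360.9 K: ΣzᵢP/Pᵢˢᵃᵗ = 1.0025
Interpolating between 360.9 K and 362.4 K gives T ≈ 361.0 K.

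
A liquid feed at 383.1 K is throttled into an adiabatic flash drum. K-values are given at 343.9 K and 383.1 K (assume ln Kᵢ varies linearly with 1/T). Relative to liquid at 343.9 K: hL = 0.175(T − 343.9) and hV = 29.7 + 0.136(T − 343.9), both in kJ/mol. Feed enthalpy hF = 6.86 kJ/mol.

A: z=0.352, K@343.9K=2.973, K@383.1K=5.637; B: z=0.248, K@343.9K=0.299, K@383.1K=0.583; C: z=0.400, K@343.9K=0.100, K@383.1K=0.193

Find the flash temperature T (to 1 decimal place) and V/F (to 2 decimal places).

T = 352.7 K, V/F = 0.18

Adiabatic flash: solve Rachford–Rice at each trial T, then check hF = ψ·hV(T) + (1−ψ)·hL(T).
  T = 343.9 K: K = (2.973, 0.299, 0.100), RR gives ψ = 0.098, H_out = 2.920 kJ/mol
  T = 383.1 K: K = (5.637, 0.583, 0.193), RR gives ψ = 0.382, H_out = 17.609 kJ/mol
  T = 363.5 K: K = (4.165, 0.425, 0.141), RR gives ψ = 0.261, H_out = 10.977 kJ/mol
  T = 353.7 K: K = (3.535, 0.358, 0.119), RR gives ψ = 0.189, H_out = 7.251 kJ/mol
  T = 348.8 K: K = (3.246, 0.328, 0.109), RR gives ψ = 0.147, H_out = 5.185 kJ/mol
  T = 351.2 K: K = (3.386, 0.342, 0.114), RR gives ψ = 0.168, H_out = 6.218 kJ/mol
  T = 352.4 K: K = (3.457, 0.350, 0.117), RR gives ψ = 0.178, H_out = 6.719 kJ/mol
Linear interpolation between T = 352.4 (H_out = 6.719) and T = 353.7 (H_out = 7.251) on hF = 6.86 gives T ≈ 352.7 K, at which ψ = 0.18.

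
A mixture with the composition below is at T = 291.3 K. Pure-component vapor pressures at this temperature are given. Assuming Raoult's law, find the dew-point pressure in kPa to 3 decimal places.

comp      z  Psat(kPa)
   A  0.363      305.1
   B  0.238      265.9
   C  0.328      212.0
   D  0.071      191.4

Pdew = 249.815 kPa

At the dew point ψ → 1, so Σzᵢ/Kᵢ = 1 with Kᵢ = Pᵢˢᵃᵗ/P ⇒ 1/P = Σzᵢ/Pᵢˢᵃᵗ.
1/P = 0.363/305.1 + 0.238/265.9 + 0.328/212.0 + 0.071/191.4 = 0.004003 ⇒ P = 249.815 kPa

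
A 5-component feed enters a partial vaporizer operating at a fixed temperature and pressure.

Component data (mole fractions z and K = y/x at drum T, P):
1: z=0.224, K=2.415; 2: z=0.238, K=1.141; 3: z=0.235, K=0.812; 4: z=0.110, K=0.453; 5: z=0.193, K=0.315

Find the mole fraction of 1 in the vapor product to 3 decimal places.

Iterate (Newton) starting at V/F = 0.5:
  V/F = 0.500: g = -0.1157, g' = -0.440 → V/F = 0.237
  V/F = 0.237: g = -0.0034, g' = -0.438 → V/F = 0.229
Converged at V/F = 0.229.
Compositions from xᵢ = zᵢ/(1+V/F(Kᵢ−1)), yᵢ = Kᵢxᵢ:
  1: x = 0.169, y = 0.408
  2: x = 0.231, y = 0.263
  3: x = 0.246, y = 0.199
  4: x = 0.126, y = 0.057
  5: x = 0.229, y = 0.072

y_1 = 0.408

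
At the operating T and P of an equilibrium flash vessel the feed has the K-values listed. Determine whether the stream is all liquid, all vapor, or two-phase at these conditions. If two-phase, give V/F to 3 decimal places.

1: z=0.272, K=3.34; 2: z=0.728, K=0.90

ΣzᵢKᵢ = 1.564; Σzᵢ/Kᵢ = 0.890.
Since Σzᵢ/Kᵢ < 1 the mixture is above its dew point — single vapor phase.

all vapor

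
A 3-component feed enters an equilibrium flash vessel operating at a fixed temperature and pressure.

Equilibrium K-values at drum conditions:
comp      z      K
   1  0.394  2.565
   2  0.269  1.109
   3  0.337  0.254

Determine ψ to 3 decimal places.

Iterate (Newton) starting at ψ = 0.5:
  ψ = 0.500: g = -0.0272, g' = -0.784 → ψ = 0.465
Converged at ψ = 0.465.

ψ = 0.465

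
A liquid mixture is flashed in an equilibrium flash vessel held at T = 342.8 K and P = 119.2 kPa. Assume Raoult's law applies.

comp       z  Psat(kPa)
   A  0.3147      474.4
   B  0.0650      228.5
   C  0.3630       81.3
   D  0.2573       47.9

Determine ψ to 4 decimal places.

ψ = 0.5882

Raoult's law: Kᵢ = Pᵢˢᵃᵗ/P = Pᵢˢᵃᵗ/119.2.
  K_A = 474.4/119.2 = 3.979866, K_B = 228.5/119.2 = 1.916946, K_C = 81.3/119.2 = 0.682047, K_D = 47.9/119.2 = 0.401846
Rachford–Rice: g(ψ) = Σ zᵢ(Kᵢ−1)/(1+ψ(Kᵢ−1)) = 0.
g(0) = ΣzᵢKᵢ − 1 = 0.7280 and g(1) = 1 − Σzᵢ/Kᵢ = -0.2855, so a root lies in (0, 1).
Newton–Raphson from ψ = 0.5:
  ψ = 0.5000: g = 0.06068, g' = -0.7157 → ψ = 0.5848
  ψ = 0.5848: g = 0.00225, g' = -0.6678 → ψ = 0.5881
Converged at ψ = 0.5882.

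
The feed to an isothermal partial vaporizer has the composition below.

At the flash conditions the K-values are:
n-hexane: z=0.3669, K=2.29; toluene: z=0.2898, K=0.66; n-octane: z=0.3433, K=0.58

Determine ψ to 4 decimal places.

Material balance + equilibrium reduce to Σ zᵢ(Kᵢ−1)/(1+ψ(Kᵢ−1)) = 0.
Check two-phase: ΣzᵢKᵢ = 1.2306 > 1 and Σzᵢ/Kᵢ = 1.1912 > 1, so g(0) = 0.2306 > 0 and g(1) = -0.1912 < 0.
Iterate (Newton) starting at ψ = 0.56:
  ψ = 0.5600: g = -0.03544, g' = -0.3605 → ψ = 0.4617
  ψ = 0.4617: g = 0.00089, g' = -0.3802 → ψ = 0.4640
Converged at ψ = 0.4640.

ψ = 0.4640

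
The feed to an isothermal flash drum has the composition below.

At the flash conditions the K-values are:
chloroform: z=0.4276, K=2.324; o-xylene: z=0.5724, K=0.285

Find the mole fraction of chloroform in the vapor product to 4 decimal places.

y_chloroform = 0.8149

Material balance + equilibrium reduce to Σ zᵢ(Kᵢ−1)/(1+ψ(Kᵢ−1)) = 0.
Check two-phase: ΣzᵢKᵢ = 1.1569 > 1 and Σzᵢ/Kᵢ = 2.1924 > 1, so g(0) = 0.1569 > 0 and g(1) = -1.1924 < 0.
Iterate (Newton) starting at ψ = 0.5:
  ψ = 0.5000: g = -0.29635, g' = -0.9802 → ψ = 0.1977
  ψ = 0.1977: g = -0.02792, g' = -0.8677 → ψ = 0.1655
  ψ = 0.1655: g = 0.00020, g' = -0.8808 → ψ = 0.1657
Converged at ψ = 0.1657.
Compositions from xᵢ = zᵢ/(1+ψ(Kᵢ−1)), yᵢ = Kᵢxᵢ:
  chloroform: x = 0.3507, y = 0.8149
  o-xylene: x = 0.6493, y = 0.1851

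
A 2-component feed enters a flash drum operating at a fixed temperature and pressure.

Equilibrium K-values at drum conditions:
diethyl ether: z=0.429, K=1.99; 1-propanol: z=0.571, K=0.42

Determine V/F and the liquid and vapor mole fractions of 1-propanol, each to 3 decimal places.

Rachford–Rice: g(V/F) = Σ zᵢ(Kᵢ−1)/(1+V/F(Kᵢ−1)) = 0.
g(0) = ΣzᵢKᵢ − 1 = 0.094 and g(1) = 1 − Σzᵢ/Kᵢ = -0.575, so a root lies in (0, 1).
Newton–Raphson from V/F = 0.39:
  V/F = 0.390: g = -0.1216, g' = -0.540 → V/F = 0.165
  V/F = 0.165: g = -0.0010, g' = -0.546 → V/F = 0.163
Converged at V/F = 0.163.
Compositions from xᵢ = zᵢ/(1+V/F(Kᵢ−1)), yᵢ = Kᵢxᵢ:
  diethyl ether: x = 0.369, y = 0.735
  1-propanol: x = 0.631, y = 0.265

V/F = 0.163, x_1-propanol = 0.631, y_1-propanol = 0.265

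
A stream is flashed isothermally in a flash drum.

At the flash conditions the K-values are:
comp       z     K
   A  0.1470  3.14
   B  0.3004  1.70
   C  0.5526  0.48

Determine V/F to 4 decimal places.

V/F = 0.3453

Newton iteration, V/F⁰ = 0.5:
  V/F = 0.5000: g = -0.08058, g' = -0.5107 → V/F = 0.3422
  V/F = 0.3422: g = 0.00167, g' = -0.5412 → V/F = 0.3453
Converged at V/F = 0.3453.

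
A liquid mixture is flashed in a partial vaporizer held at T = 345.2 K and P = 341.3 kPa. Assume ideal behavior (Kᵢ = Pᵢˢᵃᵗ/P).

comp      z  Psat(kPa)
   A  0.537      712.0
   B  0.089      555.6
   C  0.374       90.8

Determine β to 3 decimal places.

Raoult's law: Kᵢ = Pᵢˢᵃᵗ/P = Pᵢˢᵃᵗ/341.3.
  K_A = 712.0/341.3 = 2.08614, K_B = 555.6/341.3 = 1.62789, K_C = 90.8/341.3 = 0.26604
Newton–Raphson from β = 0.56:
  β = 0.560: g = -0.0620, g' = -0.845 → β = 0.487
  β = 0.487: g = -0.0026, g' = -0.779 → β = 0.483
Converged at β = 0.483.

β = 0.483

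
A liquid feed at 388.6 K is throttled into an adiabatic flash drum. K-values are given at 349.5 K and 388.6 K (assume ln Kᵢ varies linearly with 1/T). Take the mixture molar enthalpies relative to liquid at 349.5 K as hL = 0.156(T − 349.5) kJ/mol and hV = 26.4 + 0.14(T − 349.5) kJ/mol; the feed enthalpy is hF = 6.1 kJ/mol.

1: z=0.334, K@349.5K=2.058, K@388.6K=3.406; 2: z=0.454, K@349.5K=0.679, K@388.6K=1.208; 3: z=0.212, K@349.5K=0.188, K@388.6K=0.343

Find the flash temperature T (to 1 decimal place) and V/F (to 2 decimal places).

T = 354.7 K, V/F = 0.20

Adiabatic flash: solve Rachford–Rice at each trial T, then check hF = ψ·hV(T) + (1−ψ)·hL(T).
  T = 349.5 K: K = (2.058, 0.679, 0.188), RR gives ψ = 0.065, H_out = 1.719 kJ/mol
  T = 388.6 K: K = (3.406, 1.208, 0.343), RR gives ψ = 0.890, H_out = 29.042 kJ/mol
  T = 369.1 K: K = (2.685, 0.920, 0.258), RR gives ψ = 0.531, H_out = 16.899 kJ/mol
  T = 359.3 K: K = (2.359, 0.794, 0.221), RR gives ψ = 0.313, H_out = 9.747 kJ/mol
  T = 354.4 K: K = (2.206, 0.735, 0.204), RR gives ψ = 0.194, H_out = 5.868 kJ/mol
  T = 356.9 K: K = (2.283, 0.765, 0.213), RR gives ψ = 0.256, H_out = 7.876 kJ/mol
  T = 355.6 K: K = (2.243, 0.749, 0.208), RR gives ψ = 0.224, H_out = 6.840 kJ/mol
Linear interpolation between T = 354.4 (H_out = 5.868) and T = 355.6 (H_out = 6.840) on hF = 6.1 gives T ≈ 354.7 K, at which ψ = 0.20.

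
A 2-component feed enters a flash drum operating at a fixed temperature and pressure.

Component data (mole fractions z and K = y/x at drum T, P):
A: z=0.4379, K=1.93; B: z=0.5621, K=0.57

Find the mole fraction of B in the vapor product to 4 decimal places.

y_B = 0.3898

Material balance + equilibrium reduce to Σ zᵢ(Kᵢ−1)/(1+V/F(Kᵢ−1)) = 0.
Feasibility: ΣzᵢKᵢ = 1.1655, Σzᵢ/Kᵢ = 1.2130 — both > 1, two phases present.
Binary case is linear: z₁(K₁−1)(1+V/F(K₂−1)) + z₂(K₂−1)(1+V/F(K₁−1)) = 0
⇒ V/F = [z₁(K₁−1)+z₂(K₂−1)] / [−(K₁−1)(K₂−1)] = 0.16554/0.39990 = 0.4140
Compositions from xᵢ = zᵢ/(1+V/F(Kᵢ−1)), yᵢ = Kᵢxᵢ:
  A: x = 0.3162, y = 0.6102
  B: x = 0.6838, y = 0.3898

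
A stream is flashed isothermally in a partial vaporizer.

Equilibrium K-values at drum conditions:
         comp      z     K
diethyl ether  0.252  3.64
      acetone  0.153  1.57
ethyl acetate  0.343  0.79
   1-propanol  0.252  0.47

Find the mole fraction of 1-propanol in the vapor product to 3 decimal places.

Material balance + equilibrium reduce to Σ zᵢ(Kᵢ−1)/(1+ψ(Kᵢ−1)) = 0.
g(0) = ΣzᵢKᵢ − 1 = 0.547 and g(1) = 1 − Σzᵢ/Kᵢ = -0.137, so a root lies in (0, 1).
Iterate (Newton) starting at ψ = 0.52:
  ψ = 0.520: g = 0.0824, g' = -0.495 → ψ = 0.686
  ψ = 0.686: g = 0.0052, g' = -0.443 → ψ = 0.698
Converged at ψ = 0.698.
Compositions from xᵢ = zᵢ/(1+ψ(Kᵢ−1)), yᵢ = Kᵢxᵢ:
  diethyl ether: x = 0.089, y = 0.323
  acetone: x = 0.109, y = 0.172
  ethyl acetate: x = 0.402, y = 0.318
  1-propanol: x = 0.400, y = 0.188

y_1-propanol = 0.188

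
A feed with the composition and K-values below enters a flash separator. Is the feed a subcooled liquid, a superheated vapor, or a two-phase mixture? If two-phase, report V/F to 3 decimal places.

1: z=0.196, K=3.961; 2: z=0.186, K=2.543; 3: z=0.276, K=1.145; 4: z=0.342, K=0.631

ΣzᵢKᵢ = 1.781; Σzᵢ/Kᵢ = 0.906.
Since Σzᵢ/Kᵢ < 1 the mixture is above its dew point — single vapor phase.

superheated vapor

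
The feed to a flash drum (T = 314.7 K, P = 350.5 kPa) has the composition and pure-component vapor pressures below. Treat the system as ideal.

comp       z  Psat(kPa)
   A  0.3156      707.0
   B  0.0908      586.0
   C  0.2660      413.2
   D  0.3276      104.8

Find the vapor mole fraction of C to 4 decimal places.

Raoult's law: Kᵢ = Pᵢˢᵃᵗ/P = Pᵢˢᵃᵗ/350.5.
  K_A = 707.0/350.5 = 2.017118, K_B = 586.0/350.5 = 1.671897, K_C = 413.2/350.5 = 1.178887, K_D = 104.8/350.5 = 0.299001
Material balance + equilibrium reduce to Σ zᵢ(Kᵢ−1)/(1+V/F(Kᵢ−1)) = 0.
Feasibility: ΣzᵢKᵢ = 1.1999, Σzᵢ/Kᵢ = 1.5321 — both > 1, two phases present.
Newton iteration, V/F⁰ = 0.5:
  V/F = 0.5000: g = -0.05144, g' = -0.5552 → V/F = 0.4073
  V/F = 0.4073: g = -0.00221, g' = -0.5113 → V/F = 0.4030
Converged at V/F = 0.4030.
Compositions from xᵢ = zᵢ/(1+V/F(Kᵢ−1)), yᵢ = Kᵢxᵢ:
  A: x = 0.2238, y = 0.4515
  B: x = 0.0715, y = 0.1195
  C: x = 0.2481, y = 0.2925
  D: x = 0.4566, y = 0.1365

y_C = 0.2925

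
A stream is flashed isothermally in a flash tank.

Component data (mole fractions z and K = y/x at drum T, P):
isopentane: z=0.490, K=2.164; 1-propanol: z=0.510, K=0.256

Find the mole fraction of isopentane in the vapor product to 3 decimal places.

y_isopentane = 0.844

Rachford–Rice: g(β) = Σ zᵢ(Kᵢ−1)/(1+β(Kᵢ−1)) = 0.
Check two-phase: ΣzᵢKᵢ = 1.191 > 1 and Σzᵢ/Kᵢ = 2.219 > 1, so g(0) = 0.191 > 0 and g(1) = -1.219 < 0.
Iterate (Newton) starting at β = 0.5:
  β = 0.500: g = -0.2437, g' = -0.981 → β = 0.252
  β = 0.252: g = -0.0257, g' = -0.824 → β = 0.220
Converged at β = 0.220.
Compositions from xᵢ = zᵢ/(1+β(Kᵢ−1)), yᵢ = Kᵢxᵢ:
  isopentane: x = 0.390, y = 0.844
  1-propanol: x = 0.610, y = 0.156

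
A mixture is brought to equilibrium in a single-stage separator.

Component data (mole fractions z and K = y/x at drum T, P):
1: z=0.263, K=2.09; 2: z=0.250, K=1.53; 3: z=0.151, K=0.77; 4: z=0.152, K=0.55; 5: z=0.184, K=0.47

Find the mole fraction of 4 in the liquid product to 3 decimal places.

Material balance + equilibrium reduce to Σ zᵢ(Kᵢ−1)/(1+β(Kᵢ−1)) = 0.
g(0) = ΣzᵢKᵢ − 1 = 0.219 and g(1) = 1 − Σzᵢ/Kᵢ = -0.153, so a root lies in (0, 1).
Iterate (Newton) starting at β = 0.59:
  β = 0.590: g = 0.0002, g' = -0.334 → β = 0.591
Converged at β = 0.591.
Compositions from xᵢ = zᵢ/(1+β(Kᵢ−1)), yᵢ = Kᵢxᵢ:
  1: x = 0.160, y = 0.334
  2: x = 0.190, y = 0.291
  3: x = 0.175, y = 0.135
  4: x = 0.207, y = 0.114
  5: x = 0.268, y = 0.126

x_4 = 0.207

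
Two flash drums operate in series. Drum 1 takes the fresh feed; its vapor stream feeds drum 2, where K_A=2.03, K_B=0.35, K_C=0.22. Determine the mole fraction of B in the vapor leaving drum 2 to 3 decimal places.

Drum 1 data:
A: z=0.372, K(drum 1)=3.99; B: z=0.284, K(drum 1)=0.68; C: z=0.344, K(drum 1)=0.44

Drum 1:
Let ψ₁ = V/F and solve Σ zᵢ(Kᵢ−1)/(1+ψ₁(Kᵢ−1)) = 0.
g(0) = ΣzᵢKᵢ − 1 = 0.829 and g(1) = 1 − Σzᵢ/Kᵢ = -0.293, so a root lies in (0, 1).
Newton–Raphson from ψ₁ = 0.5:
  ψ₁ = 0.500: g = 0.0701, g' = -0.784 → ψ₁ = 0.589
  ψ₁ = 0.589: g = 0.0031, g' = -0.720 → ψ₁ = 0.594
Converged at ψ₁ = 0.594.
Drum-1 compositions:
  A: x = 0.134, y = 0.535
  B: x = 0.351, y = 0.238
  C: x = 0.515, y = 0.227
Drum-2 feed = drum-1 vapor: z₂ = (0.5348, 0.2384, 0.2268).
Drum 2:
Newton–Raphson from ψ₂ = 0.31:
  ψ₂ = 0.310: g = -0.0098, g' = -0.724 → ψ₂ = 0.296
Converged at ψ₂ = 0.296.
  A: x = 0.410, y = 0.832
  B: x = 0.295, y = 0.103
  C: x = 0.295, y = 0.065

y_B (drum 2) = 0.103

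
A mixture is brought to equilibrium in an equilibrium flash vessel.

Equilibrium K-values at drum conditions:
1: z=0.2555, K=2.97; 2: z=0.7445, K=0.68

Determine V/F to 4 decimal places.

Binary case is linear: z₁(K₁−1)(1+V/F(K₂−1)) + z₂(K₂−1)(1+V/F(K₁−1)) = 0
⇒ V/F = [z₁(K₁−1)+z₂(K₂−1)] / [−(K₁−1)(K₂−1)] = 0.26510/0.63040 = 0.4205

V/F = 0.4205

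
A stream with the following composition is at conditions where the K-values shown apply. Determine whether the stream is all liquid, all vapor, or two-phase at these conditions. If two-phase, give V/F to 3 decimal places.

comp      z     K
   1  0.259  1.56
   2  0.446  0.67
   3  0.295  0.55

ΣzᵢKᵢ = 0.865; Σzᵢ/Kᵢ = 1.368.
Since ΣzᵢKᵢ < 1 the mixture is below its bubble point — single liquid phase.

all liquid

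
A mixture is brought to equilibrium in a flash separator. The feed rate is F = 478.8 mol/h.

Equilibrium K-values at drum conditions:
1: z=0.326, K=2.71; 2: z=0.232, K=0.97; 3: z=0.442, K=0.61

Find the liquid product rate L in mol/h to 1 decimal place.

L = 129.5 mol/h

Newton–Raphson from V/F = 0.67:
  V/F = 0.670: g = 0.0193, g' = -0.330 → V/F = 0.729
  V/F = 0.729: g = 0.0003, g' = -0.320 → V/F = 0.730
Converged at V/F = 0.730.
Then V = V/F·F = 0.7295·478.8 = 349.3 mol/h and L = F − V = 129.5 mol/h.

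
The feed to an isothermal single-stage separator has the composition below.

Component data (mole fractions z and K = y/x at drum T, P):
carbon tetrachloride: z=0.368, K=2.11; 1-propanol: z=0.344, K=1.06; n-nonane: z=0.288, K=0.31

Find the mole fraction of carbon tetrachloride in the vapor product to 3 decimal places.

Rachford–Rice: g(V/F) = Σ zᵢ(Kᵢ−1)/(1+V/F(Kᵢ−1)) = 0.
Feasibility: ΣzᵢKᵢ = 1.230, Σzᵢ/Kᵢ = 1.428 — both > 1, two phases present.
Newton iteration, V/F⁰ = 0.49:
  V/F = 0.490: g = -0.0156, g' = -0.504 → V/F = 0.459
Converged at V/F = 0.459.
Compositions from xᵢ = zᵢ/(1+V/F(Kᵢ−1)), yᵢ = Kᵢxᵢ:
  carbon tetrachloride: x = 0.244, y = 0.515
  1-propanol: x = 0.335, y = 0.355
  n-nonane: x = 0.421, y = 0.131

y_carbon tetrachloride = 0.515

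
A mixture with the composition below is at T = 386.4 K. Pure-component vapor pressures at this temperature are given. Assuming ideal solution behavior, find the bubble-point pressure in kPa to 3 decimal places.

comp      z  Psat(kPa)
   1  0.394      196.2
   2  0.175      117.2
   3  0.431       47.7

At the bubble point ψ → 0, so ΣzᵢKᵢ = 1 with Kᵢ = Pᵢˢᵃᵗ/P ⇒ P = ΣzᵢPᵢˢᵃᵗ.
P = 0.394·196.2 + 0.175·117.2 + 0.431·47.7 = 118.371 kPa

Pbub = 118.371 kPa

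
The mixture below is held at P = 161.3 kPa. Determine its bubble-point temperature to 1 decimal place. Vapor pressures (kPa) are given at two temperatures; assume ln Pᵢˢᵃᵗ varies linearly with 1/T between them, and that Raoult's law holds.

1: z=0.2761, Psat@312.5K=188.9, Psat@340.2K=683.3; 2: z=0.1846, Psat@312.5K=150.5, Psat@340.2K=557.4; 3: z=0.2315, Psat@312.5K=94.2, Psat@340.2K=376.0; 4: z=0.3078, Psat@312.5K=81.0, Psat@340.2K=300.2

T = 317.3 K

Bubble-point temperature: ΣzᵢPᵢˢᵃᵗ(T) = P. Interpolate ln Pᵢˢᵃᵗ = aᵢ + bᵢ/T.
  T = 312.5 K: ΣzᵢPᵢˢᵃᵗ = 126.68 kPa
  T = 340.2 K: ΣzᵢPᵢˢᵃᵗ = 471.00 kPa
  T = 326.4 K: ΣzᵢPᵢˢᵃᵗ = 251.72 kPa
  T = 319.4 K: ΣzᵢPᵢˢᵃᵗ = 179.46 kPa
  T = 315.9 K: ΣzᵢPᵢˢᵃᵗ = 150.68 kPa
  T = 317.6 K: ΣzᵢPᵢˢᵃᵗ = 164.11 kPa
  T = 316.8 K: ΣzᵢPᵢˢᵃᵗ = 157.66 kPa
Interpolating between 316.8 K and 317.6 K gives T ≈ 317.3 K.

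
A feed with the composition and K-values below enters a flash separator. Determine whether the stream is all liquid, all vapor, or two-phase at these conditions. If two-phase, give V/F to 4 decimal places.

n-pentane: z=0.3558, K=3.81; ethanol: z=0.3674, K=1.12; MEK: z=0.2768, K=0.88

all vapor

ΣzᵢKᵢ = 2.0107; Σzᵢ/Kᵢ = 0.7360.
Since Σzᵢ/Kᵢ < 1 the mixture is above its dew point — single vapor phase.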